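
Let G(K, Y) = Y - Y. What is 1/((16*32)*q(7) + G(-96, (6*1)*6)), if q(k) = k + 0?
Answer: 1/3584 ≈ 0.00027902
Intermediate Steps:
q(k) = k
G(K, Y) = 0
1/((16*32)*q(7) + G(-96, (6*1)*6)) = 1/((16*32)*7 + 0) = 1/(512*7 + 0) = 1/(3584 + 0) = 1/3584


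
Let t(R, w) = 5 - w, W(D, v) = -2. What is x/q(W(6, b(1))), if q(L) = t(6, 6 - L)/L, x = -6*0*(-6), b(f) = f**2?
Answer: 0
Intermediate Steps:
x = 0 (x = 0*(-6) = 0)
q(L) = (-1 + L)/L (q(L) = (5 - (6 - L))/L = (5 + (-6 + L))/L = (-1 + L)/L)
x/q(W(6, b(1))) = 0/(((-1 - 2)/(-2))) = 0/((-1/2*(-3))) = 0/(3/2) = 0*(2/3) = 0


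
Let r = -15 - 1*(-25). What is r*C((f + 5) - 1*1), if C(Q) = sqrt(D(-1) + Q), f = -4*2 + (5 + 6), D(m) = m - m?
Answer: 10*sqrt(7) ≈ 26.458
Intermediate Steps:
D(m) = 0
f = 3 (f = -8 + 11 = 3)
r = 10 (r = -15 + 25 = 10)
C(Q) = sqrt(Q) (C(Q) = sqrt(0 + Q) = sqrt(Q))
r*C((f + 5) - 1*1) = 10*sqrt((3 + 5) - 1*1) = 10*sqrt(8 - 1) = 10*sqrt(7)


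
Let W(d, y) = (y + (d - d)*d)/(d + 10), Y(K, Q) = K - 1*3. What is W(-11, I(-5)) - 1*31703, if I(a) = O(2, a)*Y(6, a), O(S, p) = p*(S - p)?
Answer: -31598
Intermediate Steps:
Y(K, Q) = -3 + K (Y(K, Q) = K - 3 = -3 + K)
I(a) = 3*a*(2 - a) (I(a) = (a*(2 - a))*(-3 + 6) = (a*(2 - a))*3 = 3*a*(2 - a))
W(d, y) = y/(10 + d) (W(d, y) = (y + 0*d)/(10 + d) = (y + 0)/(10 + d) = y/(10 + d))
W(-11, I(-5)) - 1*31703 = (3*(-5)*(2 - 1*(-5)))/(10 - 11) - 1*31703 = (3*(-5)*(2 + 5))/(-1) - 31703 = (3*(-5)*7)*(-1) - 31703 = -105*(-1) - 31703 = 105 - 31703 = -31598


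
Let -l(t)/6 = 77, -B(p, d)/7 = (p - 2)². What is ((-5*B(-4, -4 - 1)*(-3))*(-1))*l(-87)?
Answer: -1746360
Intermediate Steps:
B(p, d) = -7*(-2 + p)² (B(p, d) = -7*(p - 2)² = -7*(-2 + p)²)
l(t) = -462 (l(t) = -6*77 = -462)
((-5*B(-4, -4 - 1)*(-3))*(-1))*l(-87) = ((-(-35)*(-2 - 4)²*(-3))*(-1))*(-462) = ((-(-35)*(-6)²*(-3))*(-1))*(-462) = ((-(-35)*36*(-3))*(-1))*(-462) = ((-5*(-252)*(-3))*(-1))*(-462) = ((1260*(-3))*(-1))*(-462) = -3780*(-1)*(-462) = 3780*(-462) = -1746360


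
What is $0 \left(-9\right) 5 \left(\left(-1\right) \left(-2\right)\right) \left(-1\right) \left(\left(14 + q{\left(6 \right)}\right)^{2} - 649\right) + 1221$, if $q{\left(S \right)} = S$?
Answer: $1221$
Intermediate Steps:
$0 \left(-9\right) 5 \left(\left(-1\right) \left(-2\right)\right) \left(-1\right) \left(\left(14 + q{\left(6 \right)}\right)^{2} - 649\right) + 1221 = 0 \left(-9\right) 5 \left(\left(-1\right) \left(-2\right)\right) \left(-1\right) \left(\left(14 + 6\right)^{2} - 649\right) + 1221 = 0 \cdot 5 \cdot 2 \left(-1\right) \left(20^{2} - 649\right) + 1221 = 0 \cdot 10 \left(-1\right) \left(400 - 649\right) + 1221 = 0 \left(-10\right) \left(-249\right) + 1221 = 0 \left(-249\right) + 1221 = 0 + 1221 = 1221$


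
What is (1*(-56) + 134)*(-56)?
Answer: -4368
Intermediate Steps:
(1*(-56) + 134)*(-56) = (-56 + 134)*(-56) = 78*(-56) = -4368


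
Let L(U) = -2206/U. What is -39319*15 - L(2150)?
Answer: -634017772/1075 ≈ -5.8978e+5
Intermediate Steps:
-39319*15 - L(2150) = -39319*15 - (-2206)/2150 = -589785 - (-2206)/2150 = -589785 - 1*(-1103/1075) = -589785 + 1103/1075 = -634017772/1075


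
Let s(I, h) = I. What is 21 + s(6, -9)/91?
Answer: 1917/91 ≈ 21.066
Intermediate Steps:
21 + s(6, -9)/91 = 21 + 6/91 = 1917/91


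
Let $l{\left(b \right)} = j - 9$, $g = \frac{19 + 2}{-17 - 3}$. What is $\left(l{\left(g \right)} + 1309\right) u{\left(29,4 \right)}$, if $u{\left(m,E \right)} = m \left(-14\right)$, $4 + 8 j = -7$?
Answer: $- \frac{2108967}{4} \approx -5.2724 \cdot 10^{5}$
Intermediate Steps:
$g = - \frac{21}{20}$ ($g = \frac{21}{-20} = 21 \left(- \frac{1}{20}\right) = - \frac{21}{20} \approx -1.05$)
$j = - \frac{11}{8}$ ($j = - \frac{1}{2} + \frac{1}{8} \left(-7\right) = - \frac{1}{2} - \frac{7}{8} = - \frac{11}{8} \approx -1.375$)
$l{\left(b \right)} = - \frac{83}{8}$ ($l{\left(b \right)} = - \frac{11}{8} - 9 = - \frac{83}{8}$)
$u{\left(m,E \right)} = - 14 m$
$\left(l{\left(g \right)} + 1309\right) u{\left(29,4 \right)} = \left(- \frac{83}{8} + 1309\right) \left(\left(-14\right) 29\right) = \frac{10389}{8} \left(-406\right) = - \frac{2108967}{4}$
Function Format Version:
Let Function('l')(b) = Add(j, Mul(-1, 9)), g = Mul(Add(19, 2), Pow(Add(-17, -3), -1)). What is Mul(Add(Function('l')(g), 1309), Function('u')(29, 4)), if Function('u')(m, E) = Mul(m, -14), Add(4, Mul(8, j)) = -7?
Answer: Rational(-2108967, 4) ≈ -5.2724e+5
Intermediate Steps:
g = Rational(-21, 20) (g = Mul(21, Pow(-20, -1)) = Mul(21, Rational(-1, 20)) = Rational(-21, 20) ≈ -1.0500)
j = Rational(-11, 8) (j = Add(Rational(-1, 2), Mul(Rational(1, 8), -7)) = Add(Rational(-1, 2), Rational(-7, 8)) = Rational(-11, 8) ≈ -1.3750)
Function('l')(b) = Rational(-83, 8) (Function('l')(b) = Add(Rational(-11, 8), Mul(-1, 9)) = Add(Rational(-11, 8), -9) = Rational(-83, 8))
Function('u')(m, E) = Mul(-14, m)
Mul(Add(Function('l')(g), 1309), Function('u')(29, 4)) = Mul(Add(Rational(-83, 8), 1309), Mul(-14, 29)) = Mul(Rational(10389, 8), -406) = Rational(-2108967, 4)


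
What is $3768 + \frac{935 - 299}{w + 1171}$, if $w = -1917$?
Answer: $\frac{1405146}{373} \approx 3767.1$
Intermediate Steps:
$3768 + \frac{935 - 299}{w + 1171} = 3768 + \frac{935 - 299}{-1917 + 1171} = 3768 + \frac{636}{-746} = 3768 + 636 \left(- \frac{1}{746}\right) = 3768 - \frac{318}{373} = \frac{1405146}{373}$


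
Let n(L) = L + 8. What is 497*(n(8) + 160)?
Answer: 87472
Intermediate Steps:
n(L) = 8 + L
497*(n(8) + 160) = 497*((8 + 8) + 160) = 497*(16 + 160) = 497*176 = 87472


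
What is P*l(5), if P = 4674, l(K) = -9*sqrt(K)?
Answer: -42066*sqrt(5) ≈ -94063.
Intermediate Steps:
P*l(5) = 4674*(-9*sqrt(5)) = -42066*sqrt(5)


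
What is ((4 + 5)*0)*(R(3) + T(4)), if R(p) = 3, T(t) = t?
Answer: 0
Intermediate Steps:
((4 + 5)*0)*(R(3) + T(4)) = ((4 + 5)*0)*(3 + 4) = (9*0)*7 = 0*7 = 0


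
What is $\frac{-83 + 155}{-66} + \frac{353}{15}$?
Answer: $\frac{3703}{165} \approx 22.442$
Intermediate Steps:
$\frac{-83 + 155}{-66} + \frac{353}{15} = 72 \left(- \frac{1}{66}\right) + 353 \cdot \frac{1}{15} = - \frac{12}{11} + \frac{353}{15} = \frac{3703}{165}$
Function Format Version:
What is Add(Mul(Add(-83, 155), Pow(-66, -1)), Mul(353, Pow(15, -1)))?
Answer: Rational(3703, 165) ≈ 22.442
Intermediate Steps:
Add(Mul(Add(-83, 155), Pow(-66, -1)), Mul(353, Pow(15, -1))) = Add(Mul(72, Rational(-1, 66)), Mul(353, Rational(1, 15))) = Add(Rational(-12, 11), Rational(353, 15)) = Rational(3703, 165)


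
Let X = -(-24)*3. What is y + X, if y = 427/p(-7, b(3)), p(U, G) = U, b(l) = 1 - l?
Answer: 11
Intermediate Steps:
y = -61 (y = 427/(-7) = 427*(-⅐) = -61)
X = 72 (X = -12*(-6) = 72)
y + X = -61 + 72 = 11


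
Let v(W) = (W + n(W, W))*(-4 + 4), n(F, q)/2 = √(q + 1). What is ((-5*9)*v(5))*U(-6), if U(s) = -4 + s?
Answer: 0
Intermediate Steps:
n(F, q) = 2*√(1 + q) (n(F, q) = 2*√(q + 1) = 2*√(1 + q))
v(W) = 0 (v(W) = (W + 2*√(1 + W))*(-4 + 4) = (W + 2*√(1 + W))*0 = 0)
((-5*9)*v(5))*U(-6) = (-5*9*0)*(-4 - 6) = -45*0*(-10) = 0*(-10) = 0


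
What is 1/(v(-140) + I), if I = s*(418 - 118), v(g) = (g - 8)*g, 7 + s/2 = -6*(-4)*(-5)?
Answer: -1/55480 ≈ -1.8025e-5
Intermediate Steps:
s = -254 (s = -14 + 2*(-6*(-4)*(-5)) = -14 + 2*(24*(-5)) = -14 + 2*(-120) = -14 - 240 = -254)
v(g) = g*(-8 + g) (v(g) = (-8 + g)*g = g*(-8 + g))
I = -76200 (I = -254*(418 - 118) = -254*300 = -76200)
1/(v(-140) + I) = 1/(-140*(-8 - 140) - 76200) = 1/(-140*(-148) - 76200) = 1/(20720 - 76200) = 1/(-55480) = -1/55480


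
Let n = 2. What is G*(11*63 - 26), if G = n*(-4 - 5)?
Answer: -12006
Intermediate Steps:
G = -18 (G = 2*(-4 - 5) = 2*(-9) = -18)
G*(11*63 - 26) = -18*(11*63 - 26) = -18*(693 - 26) = -18*667 = -12006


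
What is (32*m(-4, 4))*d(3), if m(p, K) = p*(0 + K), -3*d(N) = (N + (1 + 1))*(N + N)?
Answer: 5120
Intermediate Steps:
d(N) = -2*N*(2 + N)/3 (d(N) = -(N + (1 + 1))*(N + N)/3 = -(N + 2)*2*N/3 = -(2 + N)*2*N/3 = -2*N*(2 + N)/3)
m(p, K) = K*p (m(p, K) = p*K = K*p)
(32*m(-4, 4))*d(3) = (32*(4*(-4)))*(-⅔*3*(2 + 3)) = (32*(-16))*(-⅔*3*5) = -512*(-10) = 5120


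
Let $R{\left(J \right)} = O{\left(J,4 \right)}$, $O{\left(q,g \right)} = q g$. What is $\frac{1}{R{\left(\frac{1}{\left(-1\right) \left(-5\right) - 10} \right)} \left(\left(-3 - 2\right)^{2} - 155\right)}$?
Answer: $\frac{1}{104} \approx 0.0096154$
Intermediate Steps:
$O{\left(q,g \right)} = g q$
$R{\left(J \right)} = 4 J$
$\frac{1}{R{\left(\frac{1}{\left(-1\right) \left(-5\right) - 10} \right)} \left(\left(-3 - 2\right)^{2} - 155\right)} = \frac{1}{\frac{4}{\left(-1\right) \left(-5\right) - 10} \left(\left(-3 - 2\right)^{2} - 155\right)} = \frac{1}{\frac{4}{5 - 10} \left(\left(-5\right)^{2} - 155\right)} = \frac{1}{\frac{4}{-5} \left(25 - 155\right)} = \frac{1}{4 \left(- \frac{1}{5}\right) \left(-130\right)} = \frac{1}{\left(- \frac{4}{5}\right) \left(-130\right)} = \frac{1}{104}$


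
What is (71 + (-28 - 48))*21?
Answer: -105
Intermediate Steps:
(71 + (-28 - 48))*21 = (71 - 76)*21 = -5*21 = -105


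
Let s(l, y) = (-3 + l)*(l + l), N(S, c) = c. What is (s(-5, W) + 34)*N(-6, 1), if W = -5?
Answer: 114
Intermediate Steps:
s(l, y) = 2*l*(-3 + l) (s(l, y) = (-3 + l)*(2*l) = 2*l*(-3 + l))
(s(-5, W) + 34)*N(-6, 1) = (2*(-5)*(-3 - 5) + 34)*1 = (2*(-5)*(-8) + 34)*1 = (80 + 34)*1 = 114*1 = 114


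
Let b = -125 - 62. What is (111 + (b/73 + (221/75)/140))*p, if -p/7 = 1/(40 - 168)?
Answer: 83134133/14016000 ≈ 5.9314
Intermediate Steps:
p = 7/128 (p = -7/(40 - 168) = -7/(-128) = -7*(-1/128) = 7/128 ≈ 0.054688)
b = -187
(111 + (b/73 + (221/75)/140))*p = (111 + (-187/73 + (221/75)/140))*(7/128) = (111 + (-187*1/73 + (221*(1/75))*(1/140)))*(7/128) = (111 + (-187/73 + (221/75)*(1/140)))*(7/128) = (111 + (-187/73 + 221/10500))*(7/128) = (111 - 1947367/766500)*(7/128) = (83134133/766500)*(7/128) = 83134133/14016000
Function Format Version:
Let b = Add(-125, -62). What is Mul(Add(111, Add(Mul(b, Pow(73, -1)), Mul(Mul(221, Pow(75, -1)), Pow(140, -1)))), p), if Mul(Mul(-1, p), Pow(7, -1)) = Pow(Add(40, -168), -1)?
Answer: Rational(83134133, 14016000) ≈ 5.9314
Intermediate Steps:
p = Rational(7, 128) (p = Mul(-7, Pow(Add(40, -168), -1)) = Mul(-7, Pow(-128, -1)) = Mul(-7, Rational(-1, 128)) = Rational(7, 128) ≈ 0.054688)
b = -187
Mul(Add(111, Add(Mul(b, Pow(73, -1)), Mul(Mul(221, Pow(75, -1)), Pow(140, -1)))), p) = Mul(Add(111, Add(Mul(-187, Pow(73, -1)), Mul(Mul(221, Pow(75, -1)), Pow(140, -1)))), Rational(7, 128)) = Mul(Add(111, Add(Mul(-187, Rational(1, 73)), Mul(Mul(221, Rational(1, 75)), Rational(1, 140)))), Rational(7, 128)) = Mul(Add(111, Add(Rational(-187, 73), Mul(Rational(221, 75), Rational(1, 140)))), Rational(7, 128)) = Mul(Add(111, Add(Rational(-187, 73), Rational(221, 10500))), Rational(7, 128)) = Mul(Add(111, Rational(-1947367, 766500)), Rational(7, 128)) = Mul(Rational(83134133, 766500), Rational(7, 128)) = Rational(83134133, 14016000)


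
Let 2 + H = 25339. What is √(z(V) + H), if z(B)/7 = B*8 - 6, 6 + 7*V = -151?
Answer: 3*√2671 ≈ 155.05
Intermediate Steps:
H = 25337 (H = -2 + 25339 = 25337)
V = -157/7 (V = -6/7 + (⅐)*(-151) = -6/7 - 151/7 = -157/7 ≈ -22.429)
z(B) = -42 + 56*B (z(B) = 7*(B*8 - 6) = 7*(8*B - 6) = 7*(-6 + 8*B) = -42 + 56*B)
√(z(V) + H) = √((-42 + 56*(-157/7)) + 25337) = √((-42 - 1256) + 25337) = √(-1298 + 25337) = √24039 = 3*√2671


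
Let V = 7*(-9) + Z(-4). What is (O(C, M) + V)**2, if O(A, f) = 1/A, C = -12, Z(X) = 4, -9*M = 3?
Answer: 502681/144 ≈ 3490.8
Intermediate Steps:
M = -1/3 (M = -1/9*3 = -1/3 ≈ -0.33333)
V = -59 (V = 7*(-9) + 4 = -63 + 4 = -59)
(O(C, M) + V)**2 = (1/(-12) - 59)**2 = (-1/12 - 59)**2 = (-709/12)**2 = 502681/144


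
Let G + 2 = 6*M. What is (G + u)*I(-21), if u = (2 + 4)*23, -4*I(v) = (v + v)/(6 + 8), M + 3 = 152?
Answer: 1545/2 ≈ 772.50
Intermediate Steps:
M = 149 (M = -3 + 152 = 149)
G = 892 (G = -2 + 6*149 = -2 + 894 = 892)
I(v) = -v/28 (I(v) = -(v + v)/(4*(6 + 8)) = -2*v/(4*14) = -v/28)
u = 138 (u = 6*23 = 138)
(G + u)*I(-21) = (892 + 138)*(-1/28*(-21)) = 1030*(3/4) = 1545/2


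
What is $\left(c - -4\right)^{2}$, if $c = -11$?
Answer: $49$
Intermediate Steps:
$\left(c - -4\right)^{2} = \left(-11 - -4\right)^{2} = \left(-11 + \left(-3 + 7\right)\right)^{2} = \left(-11 + 4\right)^{2} = \left(-7\right)^{2} = 49$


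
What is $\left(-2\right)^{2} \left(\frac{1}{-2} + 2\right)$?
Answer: $6$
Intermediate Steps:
$\left(-2\right)^{2} \left(\frac{1}{-2} + 2\right) = 4 \left(- \frac{1}{2} + 2\right) = 4 \cdot \frac{3}{2} = 6$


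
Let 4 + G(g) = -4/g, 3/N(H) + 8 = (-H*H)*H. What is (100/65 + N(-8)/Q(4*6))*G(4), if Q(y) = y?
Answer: -403265/52416 ≈ -7.6936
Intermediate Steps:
N(H) = 3/(-8 - H³) (N(H) = 3/(-8 + (-H*H)*H) = 3/(-8 + (-H²)*H) = 3/(-8 - H³))
G(g) = -4 - 4/g
(100/65 + N(-8)/Q(4*6))*G(4) = (100/65 + (-3/(8 + (-8)³))/((4*6)))*(-4 - 4/4) = (100*(1/65) - 3/(8 - 512)/24)*(-4 - 4*¼) = (20/13 - 3/(-504)*(1/24))*(-4 - 1) = (20/13 - 3*(-1/504)*(1/24))*(-5) = (20/13 + (1/168)*(1/24))*(-5) = (20/13 + 1/4032)*(-5) = (80653/52416)*(-5) = -403265/52416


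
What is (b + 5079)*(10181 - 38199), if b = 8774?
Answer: -388133354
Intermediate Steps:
(b + 5079)*(10181 - 38199) = (8774 + 5079)*(10181 - 38199) = 13853*(-28018) = -388133354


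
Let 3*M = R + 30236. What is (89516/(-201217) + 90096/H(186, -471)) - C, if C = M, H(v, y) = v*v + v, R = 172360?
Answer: -78770533065648/1166454949 ≈ -67530.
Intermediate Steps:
H(v, y) = v + v² (H(v, y) = v² + v = v + v²)
M = 67532 (M = (172360 + 30236)/3 = (⅓)*202596 = 67532)
C = 67532
(89516/(-201217) + 90096/H(186, -471)) - C = (89516/(-201217) + 90096/((186*(1 + 186)))) - 1*67532 = (89516*(-1/201217) + 90096/((186*187))) - 67532 = (-89516/201217 + 90096/34782) - 67532 = (-89516/201217 + 90096*(1/34782)) - 67532 = (-89516/201217 + 15016/5797) - 67532 = 2502550220/1166454949 - 67532 = -78770533065648/1166454949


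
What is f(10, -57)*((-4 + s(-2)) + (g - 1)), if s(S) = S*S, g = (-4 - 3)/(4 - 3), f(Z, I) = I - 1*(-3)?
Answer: 432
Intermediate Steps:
f(Z, I) = 3 + I (f(Z, I) = I + 3 = 3 + I)
g = -7 (g = -7/1 = -7*1 = -7)
s(S) = S²
f(10, -57)*((-4 + s(-2)) + (g - 1)) = (3 - 57)*((-4 + (-2)²) + (-7 - 1)) = -54*((-4 + 4) - 8) = -54*(0 - 8) = -54*(-8) = 432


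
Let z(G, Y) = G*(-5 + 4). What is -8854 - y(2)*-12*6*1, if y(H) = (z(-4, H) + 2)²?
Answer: -6262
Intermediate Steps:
z(G, Y) = -G (z(G, Y) = G*(-1) = -G)
y(H) = 36 (y(H) = (-1*(-4) + 2)² = (4 + 2)² = 6² = 36)
-8854 - y(2)*-12*6*1 = -8854 - 36*-12*6*1 = -8854 - 36*(-72*1) = -8854 - 36*(-72) = -8854 - 1*(-2592) = -8854 + 2592 = -6262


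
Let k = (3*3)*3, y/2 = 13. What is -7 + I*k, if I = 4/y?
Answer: -37/13 ≈ -2.8462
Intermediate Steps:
y = 26 (y = 2*13 = 26)
k = 27 (k = 9*3 = 27)
I = 2/13 (I = 4/26 = 4*(1/26) = 2/13 ≈ 0.15385)
-7 + I*k = -7 + (2/13)*27 = -7 + 54/13 = -37/13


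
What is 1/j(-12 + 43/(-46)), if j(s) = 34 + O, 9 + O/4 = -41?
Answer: -1/166 ≈ -0.0060241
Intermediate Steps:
O = -200 (O = -36 + 4*(-41) = -36 - 164 = -200)
j(s) = -166 (j(s) = 34 - 200 = -166)
1/j(-12 + 43/(-46)) = 1/(-166) = -1/166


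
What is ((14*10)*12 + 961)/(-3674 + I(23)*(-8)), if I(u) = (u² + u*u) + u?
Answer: -2641/12322 ≈ -0.21433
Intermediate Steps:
I(u) = u + 2*u² (I(u) = (u² + u²) + u = 2*u² + u = u + 2*u²)
((14*10)*12 + 961)/(-3674 + I(23)*(-8)) = ((14*10)*12 + 961)/(-3674 + (23*(1 + 2*23))*(-8)) = (140*12 + 961)/(-3674 + (23*(1 + 46))*(-8)) = (1680 + 961)/(-3674 + (23*47)*(-8)) = 2641/(-3674 + 1081*(-8)) = 2641/(-3674 - 8648) = 2641/(-12322) = 2641*(-1/12322) = -2641/12322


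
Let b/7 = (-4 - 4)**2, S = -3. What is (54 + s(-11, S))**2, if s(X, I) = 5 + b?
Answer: 257049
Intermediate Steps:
b = 448 (b = 7*(-4 - 4)**2 = 7*(-8)**2 = 7*64 = 448)
s(X, I) = 453 (s(X, I) = 5 + 448 = 453)
(54 + s(-11, S))**2 = (54 + 453)**2 = 507**2 = 257049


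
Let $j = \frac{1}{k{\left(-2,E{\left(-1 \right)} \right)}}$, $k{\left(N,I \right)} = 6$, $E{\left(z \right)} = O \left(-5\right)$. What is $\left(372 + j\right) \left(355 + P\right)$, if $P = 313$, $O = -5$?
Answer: $\frac{745822}{3} \approx 2.4861 \cdot 10^{5}$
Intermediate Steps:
$E{\left(z \right)} = 25$ ($E{\left(z \right)} = \left(-5\right) \left(-5\right) = 25$)
$j = \frac{1}{6} \approx 0.16667$
$\left(372 + j\right) \left(355 + P\right) = \left(372 + \frac{1}{6}\right) \left(355 + 313\right) = \frac{2233}{6} \cdot 668 = \frac{745822}{3}$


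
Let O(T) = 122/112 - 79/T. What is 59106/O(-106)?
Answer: 58475536/1815 ≈ 32218.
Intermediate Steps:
O(T) = 61/56 - 79/T (O(T) = 122*(1/112) - 79/T = 61/56 - 79/T)
59106/O(-106) = 59106/(61/56 - 79/(-106)) = 59106/(61/56 - 79*(-1/106)) = 59106/(61/56 + 79/106) = 59106/(5445/2968) = 59106*(2968/5445) = 58475536/1815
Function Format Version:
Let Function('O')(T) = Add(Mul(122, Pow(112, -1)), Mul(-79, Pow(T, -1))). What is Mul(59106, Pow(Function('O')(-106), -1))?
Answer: Rational(58475536, 1815) ≈ 32218.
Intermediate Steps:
Function('O')(T) = Add(Rational(61, 56), Mul(-79, Pow(T, -1))) (Function('O')(T) = Add(Mul(122, Rational(1, 112)), Mul(-79, Pow(T, -1))) = Add(Rational(61, 56), Mul(-79, Pow(T, -1))))
Mul(59106, Pow(Function('O')(-106), -1)) = Mul(59106, Pow(Add(Rational(61, 56), Mul(-79, Pow(-106, -1))), -1)) = Mul(59106, Pow(Add(Rational(61, 56), Mul(-79, Rational(-1, 106))), -1)) = Mul(59106, Pow(Add(Rational(61, 56), Rational(79, 106)), -1)) = Mul(59106, Pow(Rational(5445, 2968), -1)) = Mul(59106, Rational(2968, 5445)) = Rational(58475536, 1815)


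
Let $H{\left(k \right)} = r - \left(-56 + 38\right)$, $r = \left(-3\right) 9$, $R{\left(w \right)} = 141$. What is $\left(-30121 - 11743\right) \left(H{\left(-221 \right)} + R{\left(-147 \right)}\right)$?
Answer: $-5526048$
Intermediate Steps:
$r = -27$
$H{\left(k \right)} = -9$ ($H{\left(k \right)} = -27 - \left(-56 + 38\right) = -27 - -18 = -27 + 18 = -9$)
$\left(-30121 - 11743\right) \left(H{\left(-221 \right)} + R{\left(-147 \right)}\right) = \left(-30121 - 11743\right) \left(-9 + 141\right) = \left(-41864\right) 132 = -5526048$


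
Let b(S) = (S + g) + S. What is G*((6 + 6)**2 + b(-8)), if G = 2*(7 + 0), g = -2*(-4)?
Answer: 1904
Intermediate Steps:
g = 8
G = 14 (G = 2*7 = 14)
b(S) = 8 + 2*S (b(S) = (S + 8) + S = (8 + S) + S = 8 + 2*S)
G*((6 + 6)**2 + b(-8)) = 14*((6 + 6)**2 + (8 + 2*(-8))) = 14*(12**2 + (8 - 16)) = 14*(144 - 8) = 14*136 = 1904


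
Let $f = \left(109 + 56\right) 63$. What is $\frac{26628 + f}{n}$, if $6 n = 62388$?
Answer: $\frac{12341}{3466} \approx 3.5606$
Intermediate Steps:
$n = 10398$ ($n = \frac{1}{6} \cdot 62388 = 10398$)
$f = 10395$ ($f = 165 \cdot 63 = 10395$)
$\frac{26628 + f}{n} = \frac{26628 + 10395}{10398} = 37023 \cdot \frac{1}{10398} = \frac{12341}{3466}$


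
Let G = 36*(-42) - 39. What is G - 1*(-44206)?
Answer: 42655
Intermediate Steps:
G = -1551 (G = -1512 - 39 = -1551)
G - 1*(-44206) = -1551 - 1*(-44206) = -1551 + 44206 = 42655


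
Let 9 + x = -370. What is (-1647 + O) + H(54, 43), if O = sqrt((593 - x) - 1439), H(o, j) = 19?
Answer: -1628 + I*sqrt(467) ≈ -1628.0 + 21.61*I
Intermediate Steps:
x = -379 (x = -9 - 370 = -379)
O = I*sqrt(467) (O = sqrt((593 - 1*(-379)) - 1439) = sqrt((593 + 379) - 1439) = sqrt(972 - 1439) = sqrt(-467) = I*sqrt(467) ≈ 21.61*I)
(-1647 + O) + H(54, 43) = (-1647 + I*sqrt(467)) + 19 = -1628 + I*sqrt(467)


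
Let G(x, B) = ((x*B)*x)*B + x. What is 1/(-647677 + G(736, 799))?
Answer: 1/345818621155 ≈ 2.8917e-12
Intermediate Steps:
G(x, B) = x + B²*x² (G(x, B) = ((B*x)*x)*B + x = (B*x²)*B + x = B²*x² + x = x + B²*x²)
1/(-647677 + G(736, 799)) = 1/(-647677 + 736*(1 + 736*799²)) = 1/(-647677 + 736*(1 + 736*638401)) = 1/(-647677 + 736*(1 + 469863136)) = 1/(-647677 + 736*469863137) = 1/(-647677 + 345819268832) = 1/345818621155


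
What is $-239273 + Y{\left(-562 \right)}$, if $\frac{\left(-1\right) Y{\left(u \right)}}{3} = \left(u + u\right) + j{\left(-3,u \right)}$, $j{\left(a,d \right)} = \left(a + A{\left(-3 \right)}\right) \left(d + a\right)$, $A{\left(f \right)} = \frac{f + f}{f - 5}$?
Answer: $- \frac{958859}{4} \approx -2.3971 \cdot 10^{5}$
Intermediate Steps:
$A{\left(f \right)} = \frac{2 f}{-5 + f}$
$j{\left(a,d \right)} = \left(\frac{3}{4} + a\right) \left(a + d\right)$ ($j{\left(a,d \right)} = \left(a + 2 \left(-3\right) \frac{1}{-5 - 3}\right) \left(d + a\right) = \left(a + 2 \left(-3\right) \frac{1}{-8}\right) \left(a + d\right) = \left(a + 2 \left(-3\right) \left(- \frac{1}{8}\right)\right) \left(a + d\right) = \left(a + \frac{3}{4}\right) \left(a + d\right) = \left(\frac{3}{4} + a\right) \left(a + d\right)$)
$Y{\left(u \right)} = - \frac{81}{4} + \frac{3 u}{4}$ ($Y{\left(u \right)} = - 3 \left(\left(u + u\right) + \left(\left(-3\right)^{2} + \frac{3}{4} \left(-3\right) + \frac{3 u}{4} - 3 u\right)\right) = - 3 \left(2 u + \left(9 - \frac{9}{4} + \frac{3 u}{4} - 3 u\right)\right) = - 3 \left(2 u - \left(- \frac{27}{4} + \frac{9 u}{4}\right)\right) = - 3 \left(\frac{27}{4} - \frac{u}{4}\right) = - \frac{81}{4} + \frac{3 u}{4}$)
$-239273 + Y{\left(-562 \right)} = -239273 + \left(- \frac{81}{4} + \frac{3}{4} \left(-562\right)\right) = -239273 - \frac{1767}{4} = - \frac{958859}{4}$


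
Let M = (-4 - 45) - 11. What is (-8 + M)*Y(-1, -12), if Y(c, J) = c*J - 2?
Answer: -680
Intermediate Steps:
Y(c, J) = -2 + J*c (Y(c, J) = J*c - 2 = -2 + J*c)
M = -60 (M = -49 - 11 = -60)
(-8 + M)*Y(-1, -12) = (-8 - 60)*(-2 - 12*(-1)) = -68*(-2 + 12) = -68*10 = -680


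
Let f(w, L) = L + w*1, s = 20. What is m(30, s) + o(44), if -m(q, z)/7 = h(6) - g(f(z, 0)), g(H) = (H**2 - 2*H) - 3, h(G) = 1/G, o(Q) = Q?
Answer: 15251/6 ≈ 2541.8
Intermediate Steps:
f(w, L) = L + w
g(H) = -3 + H**2 - 2*H
m(q, z) = -133/6 - 14*z + 7*z**2 (m(q, z) = -7*(1/6 - (-3 + (0 + z)**2 - 2*(0 + z))) = -7*(1/6 - (-3 + z**2 - 2*z)) = -7*(1/6 + (3 - z**2 + 2*z)) = -7*(19/6 - z**2 + 2*z) = -133/6 - 14*z + 7*z**2)
m(30, s) + o(44) = (-133/6 - 14*20 + 7*20**2) + 44 = (-133/6 - 280 + 7*400) + 44 = (-133/6 - 280 + 2800) + 44 = 14987/6 + 44 = 15251/6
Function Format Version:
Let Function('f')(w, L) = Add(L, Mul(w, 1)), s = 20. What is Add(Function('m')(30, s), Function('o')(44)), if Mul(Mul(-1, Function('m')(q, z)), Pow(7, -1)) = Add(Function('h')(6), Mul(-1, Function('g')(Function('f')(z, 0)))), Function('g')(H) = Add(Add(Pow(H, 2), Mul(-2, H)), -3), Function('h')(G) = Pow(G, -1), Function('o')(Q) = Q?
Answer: Rational(15251, 6) ≈ 2541.8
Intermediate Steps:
Function('f')(w, L) = Add(L, w)
Function('g')(H) = Add(-3, Pow(H, 2), Mul(-2, H))
Function('m')(q, z) = Add(Rational(-133, 6), Mul(-14, z), Mul(7, Pow(z, 2))) (Function('m')(q, z) = Mul(-7, Add(Pow(6, -1), Mul(-1, Add(-3, Pow(Add(0, z), 2), Mul(-2, Add(0, z)))))) = Mul(-7, Add(Rational(1, 6), Mul(-1, Add(-3, Pow(z, 2), Mul(-2, z))))) = Mul(-7, Add(Rational(1, 6), Add(3, Mul(-1, Pow(z, 2)), Mul(2, z)))) = Mul(-7, Add(Rational(19, 6), Mul(-1, Pow(z, 2)), Mul(2, z))) = Add(Rational(-133, 6), Mul(-14, z), Mul(7, Pow(z, 2))))
Add(Function('m')(30, s), Function('o')(44)) = Add(Add(Rational(-133, 6), Mul(-14, 20), Mul(7, Pow(20, 2))), 44) = Add(Add(Rational(-133, 6), -280, Mul(7, 400)), 44) = Add(Add(Rational(-133, 6), -280, 2800), 44) = Add(Rational(14987, 6), 44) = Rational(15251, 6)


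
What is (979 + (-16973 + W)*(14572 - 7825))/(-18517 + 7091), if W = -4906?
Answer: 73808317/5713 ≈ 12919.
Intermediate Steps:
(979 + (-16973 + W)*(14572 - 7825))/(-18517 + 7091) = (979 + (-16973 - 4906)*(14572 - 7825))/(-18517 + 7091) = (979 - 21879*6747)/(-11426) = (979 - 147617613)*(-1/11426) = -147616634*(-1/11426) = 73808317/5713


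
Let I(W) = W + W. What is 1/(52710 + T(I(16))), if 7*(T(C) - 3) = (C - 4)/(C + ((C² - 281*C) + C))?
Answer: 1976/104160887 ≈ 1.8971e-5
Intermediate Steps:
I(W) = 2*W
T(C) = 3 + (-4 + C)/(7*(C² - 279*C)) (T(C) = 3 + ((C - 4)/(C + ((C² - 281*C) + C)))/7 = 3 + ((-4 + C)/(C + (C² - 280*C)))/7 = 3 + ((-4 + C)/(C² - 279*C))/7 = 3 + (-4 + C)/(7*(C² - 279*C)))
1/(52710 + T(I(16))) = 1/(52710 + (-4 - 11716*16 + 21*(2*16)²)/(7*((2*16))*(-279 + 2*16))) = 1/(52710 + (⅐)*(-4 - 5858*32 + 21*32²)/(32*(-279 + 32))) = 1/(52710 + (⅐)*(1/32)*(-4 - 187456 + 21*1024)/(-247)) = 1/(52710 + (⅐)*(1/32)*(-1/247)*(-4 - 187456 + 21504)) = 1/(52710 + (⅐)*(1/32)*(-1/247)*(-165956)) = 1/(52710 + 5927/1976) = 1/(104160887/1976) = 1976/104160887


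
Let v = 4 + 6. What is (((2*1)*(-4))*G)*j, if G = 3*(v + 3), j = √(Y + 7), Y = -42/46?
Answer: -624*√805/23 ≈ -769.76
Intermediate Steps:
v = 10
Y = -21/23 (Y = -42*1/46 = -21/23 ≈ -0.91304)
j = 2*√805/23 (j = √(-21/23 + 7) = √(140/23) = 2*√805/23 ≈ 2.4672)
G = 39 (G = 3*(10 + 3) = 3*13 = 39)
(((2*1)*(-4))*G)*j = (((2*1)*(-4))*39)*(2*√805/23) = ((2*(-4))*39)*(2*√805/23) = (-8*39)*(2*√805/23) = -624*√805/23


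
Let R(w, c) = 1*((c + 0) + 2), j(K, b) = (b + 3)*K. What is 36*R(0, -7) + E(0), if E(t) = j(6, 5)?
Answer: -132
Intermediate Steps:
j(K, b) = K*(3 + b) (j(K, b) = (3 + b)*K = K*(3 + b))
R(w, c) = 2 + c (R(w, c) = 1*(c + 2) = 1*(2 + c) = 2 + c)
E(t) = 48 (E(t) = 6*(3 + 5) = 6*8 = 48)
36*R(0, -7) + E(0) = 36*(2 - 7) + 48 = 36*(-5) + 48 = -180 + 48 = -132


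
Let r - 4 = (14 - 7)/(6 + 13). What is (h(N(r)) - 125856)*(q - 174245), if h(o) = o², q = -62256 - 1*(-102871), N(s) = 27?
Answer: 16720721010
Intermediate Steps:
r = 83/19 (r = 4 + (14 - 7)/(6 + 13) = 4 + 7/19 = 83/19 ≈ 4.3684)
q = 40615 (q = -62256 + 102871 = 40615)
(h(N(r)) - 125856)*(q - 174245) = (27² - 125856)*(40615 - 174245) = (729 - 125856)*(-133630) = -125127*(-133630) = 16720721010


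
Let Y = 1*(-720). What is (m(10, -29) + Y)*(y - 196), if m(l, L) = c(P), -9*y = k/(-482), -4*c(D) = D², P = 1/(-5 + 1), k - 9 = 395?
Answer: 9790415341/69408 ≈ 1.4106e+5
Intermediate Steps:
k = 404 (k = 9 + 395 = 404)
P = -¼ (P = 1/(-4) = -¼ ≈ -0.25000)
c(D) = -D²/4
y = 202/2169 (y = -404/(9*(-482)) = -404*(-1)/(9*482) = -⅑*(-202/241) = 202/2169 ≈ 0.093130)
m(l, L) = -1/64 (m(l, L) = -(-¼)²/4 = -¼*1/16 = -1/64)
Y = -720
(m(10, -29) + Y)*(y - 196) = (-1/64 - 720)*(202/2169 - 196) = -46081/64*(-424922/2169) = 9790415341/69408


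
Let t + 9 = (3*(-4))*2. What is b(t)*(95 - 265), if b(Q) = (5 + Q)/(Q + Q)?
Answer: -2380/33 ≈ -72.121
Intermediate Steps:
t = -33 (t = -9 + (3*(-4))*2 = -9 - 12*2 = -9 - 24 = -33)
b(Q) = (5 + Q)/(2*Q) (b(Q) = (5 + Q)/((2*Q)) = (5 + Q)*(1/(2*Q)) = (5 + Q)/(2*Q))
b(t)*(95 - 265) = ((½)*(5 - 33)/(-33))*(95 - 265) = ((½)*(-1/33)*(-28))*(-170) = (14/33)*(-170) = -2380/33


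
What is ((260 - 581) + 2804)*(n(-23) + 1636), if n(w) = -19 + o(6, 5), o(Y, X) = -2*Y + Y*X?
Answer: 4059705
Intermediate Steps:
o(Y, X) = -2*Y + X*Y
n(w) = -1 (n(w) = -19 + 6*(-2 + 5) = -19 + 6*3 = -19 + 18 = -1)
((260 - 581) + 2804)*(n(-23) + 1636) = ((260 - 581) + 2804)*(-1 + 1636) = (-321 + 2804)*1635 = 2483*1635 = 4059705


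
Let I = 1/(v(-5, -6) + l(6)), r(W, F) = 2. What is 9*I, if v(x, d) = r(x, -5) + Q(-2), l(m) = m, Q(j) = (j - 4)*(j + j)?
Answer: 9/32 ≈ 0.28125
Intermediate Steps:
Q(j) = 2*j*(-4 + j) (Q(j) = (-4 + j)*(2*j) = 2*j*(-4 + j))
v(x, d) = 26 (v(x, d) = 2 + 2*(-2)*(-4 - 2) = 2 + 2*(-2)*(-6) = 2 + 24 = 26)
I = 1/32 (I = 1/(26 + 6) = 1/32 ≈ 0.031250)
9*I = 9*(1/32) = 9/32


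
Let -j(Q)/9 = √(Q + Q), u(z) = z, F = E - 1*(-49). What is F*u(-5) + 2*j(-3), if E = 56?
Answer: -525 - 18*I*√6 ≈ -525.0 - 44.091*I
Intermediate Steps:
F = 105 (F = 56 - 1*(-49) = 56 + 49 = 105)
j(Q) = -9*√2*√Q (j(Q) = -9*√(Q + Q) = -9*√2*√Q)
F*u(-5) + 2*j(-3) = 105*(-5) + 2*(-9*√2*√(-3)) = -525 + 2*(-9*√2*I*√3) = -525 + 2*(-9*I*√6) = -525 - 18*I*√6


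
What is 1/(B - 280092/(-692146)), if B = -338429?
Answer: -346073/117120999271 ≈ -2.9548e-6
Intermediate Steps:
1/(B - 280092/(-692146)) = 1/(-338429 - 280092/(-692146)) = 1/(-338429 - 280092*(-1/692146)) = 1/(-338429 + 140046/346073) = 1/(-117120999271/346073) = -346073/117120999271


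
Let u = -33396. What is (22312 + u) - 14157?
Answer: -25241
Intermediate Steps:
(22312 + u) - 14157 = (22312 - 33396) - 14157 = -11084 - 14157 = -25241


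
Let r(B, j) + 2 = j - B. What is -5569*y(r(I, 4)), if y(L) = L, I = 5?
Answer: 16707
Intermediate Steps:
r(B, j) = -2 + j - B (r(B, j) = -2 + (j - B) = -2 + j - B)
-5569*y(r(I, 4)) = -5569*(-2 + 4 - 1*5) = -5569*(-2 + 4 - 5) = -5569*(-3) = 16707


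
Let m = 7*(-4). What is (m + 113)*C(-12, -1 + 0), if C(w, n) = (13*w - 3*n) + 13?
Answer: -11900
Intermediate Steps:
C(w, n) = 13 - 3*n + 13*w (C(w, n) = (-3*n + 13*w) + 13 = 13 - 3*n + 13*w)
m = -28
(m + 113)*C(-12, -1 + 0) = (-28 + 113)*(13 - 3*(-1 + 0) + 13*(-12)) = 85*(13 - 3*(-1) - 156) = 85*(13 + 3 - 156) = 85*(-140) = -11900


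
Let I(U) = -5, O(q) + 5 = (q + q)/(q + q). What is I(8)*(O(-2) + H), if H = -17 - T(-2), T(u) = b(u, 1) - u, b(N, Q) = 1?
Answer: 120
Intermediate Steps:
O(q) = -4 (O(q) = -5 + (q + q)/(q + q) = -5 + (2*q)/((2*q)) = -5 + (2*q)*(1/(2*q)) = -5 + 1 = -4)
T(u) = 1 - u
H = -20 (H = -17 - (1 - 1*(-2)) = -17 - (1 + 2) = -17 - 1*3 = -17 - 3 = -20)
I(8)*(O(-2) + H) = -5*(-4 - 20) = -5*(-24) = 120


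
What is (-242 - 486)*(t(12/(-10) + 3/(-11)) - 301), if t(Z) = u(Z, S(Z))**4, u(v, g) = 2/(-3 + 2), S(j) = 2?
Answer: 207480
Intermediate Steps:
u(v, g) = -2 (u(v, g) = 2/(-1) = -1*2 = -2)
t(Z) = 16 (t(Z) = (-2)**4 = 16)
(-242 - 486)*(t(12/(-10) + 3/(-11)) - 301) = (-242 - 486)*(16 - 301) = -728*(-285) = 207480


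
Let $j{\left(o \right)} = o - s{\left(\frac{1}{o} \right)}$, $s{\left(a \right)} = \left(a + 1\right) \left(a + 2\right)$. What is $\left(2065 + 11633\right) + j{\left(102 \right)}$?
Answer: $\frac{143554085}{10404} \approx 13798.0$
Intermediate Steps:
$s{\left(a \right)} = \left(1 + a\right) \left(2 + a\right)$
$j{\left(o \right)} = -2 + o - \frac{1}{o^{2}} - \frac{3}{o}$ ($j{\left(o \right)} = o - \left(2 + \left(\frac{1}{o}\right)^{2} + \frac{3}{o}\right) = o - \left(2 + \frac{1}{o^{2}} + \frac{3}{o}\right) = -2 + o - \frac{1}{o^{2}} - \frac{3}{o}$)
$\left(2065 + 11633\right) + j{\left(102 \right)} = \left(2065 + 11633\right) - \left(- \frac{1040399}{10404} + \frac{1}{34}\right) = 13698 - - \frac{1040093}{10404} = 13698 + \frac{1040093}{10404} = \frac{143554085}{10404}$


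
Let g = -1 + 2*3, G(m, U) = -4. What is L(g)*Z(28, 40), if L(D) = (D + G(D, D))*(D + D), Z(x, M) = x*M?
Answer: 11200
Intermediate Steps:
Z(x, M) = M*x
g = 5 (g = -1 + 6 = 5)
L(D) = 2*D*(-4 + D) (L(D) = (D - 4)*(D + D) = (-4 + D)*(2*D) = 2*D*(-4 + D))
L(g)*Z(28, 40) = (2*5*(-4 + 5))*(40*28) = (2*5*1)*1120 = 10*1120 = 11200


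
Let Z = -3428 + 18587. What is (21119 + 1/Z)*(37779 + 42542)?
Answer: 829490310902/489 ≈ 1.6963e+9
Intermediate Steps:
Z = 15159
(21119 + 1/Z)*(37779 + 42542) = (21119 + 1/15159)*(37779 + 42542) = (21119 + 1/15159)*80321 = (320142922/15159)*80321 = 829490310902/489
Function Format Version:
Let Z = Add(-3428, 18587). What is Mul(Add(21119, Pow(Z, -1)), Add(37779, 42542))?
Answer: Rational(829490310902, 489) ≈ 1.6963e+9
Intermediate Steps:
Z = 15159
Mul(Add(21119, Pow(Z, -1)), Add(37779, 42542)) = Mul(Add(21119, Pow(15159, -1)), Add(37779, 42542)) = Mul(Add(21119, Rational(1, 15159)), 80321) = Mul(Rational(320142922, 15159), 80321) = Rational(829490310902, 489)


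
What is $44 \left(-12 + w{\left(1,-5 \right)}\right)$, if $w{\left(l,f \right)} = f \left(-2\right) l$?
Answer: $-88$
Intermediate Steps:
$w{\left(l,f \right)} = - 2 f l$
$44 \left(-12 + w{\left(1,-5 \right)}\right) = 44 \left(-12 - \left(-10\right) 1\right) = 44 \left(-12 + 10\right) = 44 \left(-2\right) = -88$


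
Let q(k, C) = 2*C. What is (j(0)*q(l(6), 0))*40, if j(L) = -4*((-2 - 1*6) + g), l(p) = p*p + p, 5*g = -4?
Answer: 0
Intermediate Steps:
g = -4/5 (g = (1/5)*(-4) = -4/5 ≈ -0.80000)
l(p) = p + p**2 (l(p) = p**2 + p = p + p**2)
j(L) = 176/5 (j(L) = -4*((-2 - 1*6) - 4/5) = -4*((-2 - 6) - 4/5) = -4*(-8 - 4/5) = -4*(-44/5) = 176/5)
(j(0)*q(l(6), 0))*40 = (176*(2*0)/5)*40 = ((176/5)*0)*40 = 0*40 = 0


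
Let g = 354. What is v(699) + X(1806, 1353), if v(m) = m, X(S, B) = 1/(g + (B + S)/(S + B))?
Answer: 248146/355 ≈ 699.00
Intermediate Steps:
X(S, B) = 1/355 (X(S, B) = 1/(354 + (B + S)/(S + B)) = 1/(354 + (B + S)/(B + S)) = 1/(354 + 1) = 1/355)
v(699) + X(1806, 1353) = 699 + 1/355 = 248146/355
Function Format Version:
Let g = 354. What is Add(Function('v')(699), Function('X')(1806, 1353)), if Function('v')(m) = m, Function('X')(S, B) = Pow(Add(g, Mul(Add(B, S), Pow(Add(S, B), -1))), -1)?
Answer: Rational(248146, 355) ≈ 699.00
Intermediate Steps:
Function('X')(S, B) = Rational(1, 355) (Function('X')(S, B) = Pow(Add(354, Mul(Add(B, S), Pow(Add(S, B), -1))), -1) = Pow(Add(354, Mul(Add(B, S), Pow(Add(B, S), -1))), -1) = Pow(Add(354, 1), -1) = Pow(355, -1) = Rational(1, 355))
Add(Function('v')(699), Function('X')(1806, 1353)) = Add(699, Rational(1, 355)) = Rational(248146, 355)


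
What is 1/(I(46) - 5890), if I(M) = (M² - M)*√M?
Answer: 589/16241330 + 207*√46/16241330 ≈ 0.00012271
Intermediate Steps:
I(M) = √M*(M² - M)
1/(I(46) - 5890) = 1/(46^(3/2)*(-1 + 46) - 5890) = 1/((46*√46)*45 - 5890) = 1/(2070*√46 - 5890) = 1/(-5890 + 2070*√46)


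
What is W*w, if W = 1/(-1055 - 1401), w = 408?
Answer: -51/307 ≈ -0.16612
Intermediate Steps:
W = -1/2456 (W = 1/(-2456) = -1/2456 ≈ -0.00040717)
W*w = -1/2456*408 = -51/307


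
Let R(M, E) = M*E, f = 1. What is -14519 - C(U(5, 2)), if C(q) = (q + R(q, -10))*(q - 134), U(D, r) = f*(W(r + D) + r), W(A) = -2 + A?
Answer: -22520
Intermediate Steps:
R(M, E) = E*M
U(D, r) = -2 + D + 2*r (U(D, r) = 1*((-2 + (r + D)) + r) = 1*((-2 + (D + r)) + r) = 1*((-2 + D + r) + r) = 1*(-2 + D + 2*r) = -2 + D + 2*r)
C(q) = -9*q*(-134 + q) (C(q) = (q - 10*q)*(q - 134) = (-9*q)*(-134 + q) = -9*q*(-134 + q))
-14519 - C(U(5, 2)) = -14519 - 9*(-2 + 5 + 2*2)*(134 - (-2 + 5 + 2*2)) = -14519 - 9*(-2 + 5 + 4)*(134 - (-2 + 5 + 4)) = -14519 - 9*7*(134 - 1*7) = -14519 - 9*7*(134 - 7) = -14519 - 9*7*127 = -14519 - 1*8001 = -14519 - 8001 = -22520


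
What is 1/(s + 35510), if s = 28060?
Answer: 1/63570 ≈ 1.5731e-5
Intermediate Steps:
1/(s + 35510) = 1/(28060 + 35510) = 1/63570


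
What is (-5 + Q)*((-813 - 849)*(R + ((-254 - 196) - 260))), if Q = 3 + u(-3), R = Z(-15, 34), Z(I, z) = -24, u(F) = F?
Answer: -6099540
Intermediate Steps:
R = -24
Q = 0 (Q = 3 - 3 = 0)
(-5 + Q)*((-813 - 849)*(R + ((-254 - 196) - 260))) = (-5 + 0)*((-813 - 849)*(-24 + ((-254 - 196) - 260))) = -(-8310)*(-24 + (-450 - 260)) = -(-8310)*(-24 - 710) = -(-8310)*(-734) = -5*1219908 = -6099540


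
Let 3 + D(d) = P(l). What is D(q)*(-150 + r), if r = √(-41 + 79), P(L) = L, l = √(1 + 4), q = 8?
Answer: (3 - √5)*(150 - √38) ≈ 109.88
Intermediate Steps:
l = √5 ≈ 2.2361
D(d) = -3 + √5
r = √38 ≈ 6.1644
D(q)*(-150 + r) = (-3 + √5)*(-150 + √38) = (-150 + √38)*(-3 + √5)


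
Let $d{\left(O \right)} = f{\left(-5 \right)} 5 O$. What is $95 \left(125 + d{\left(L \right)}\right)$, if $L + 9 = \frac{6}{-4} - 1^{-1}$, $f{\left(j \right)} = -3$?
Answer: $\frac{56525}{2} \approx 28263.0$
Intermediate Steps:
$L = - \frac{23}{2}$ ($L = -9 + \left(\frac{6}{-4} - 1^{-1}\right) = -9 + \left(6 \left(- \frac{1}{4}\right) - 1\right) = -9 - \frac{5}{2} = - \frac{23}{2} \approx -11.5$)
$d{\left(O \right)} = - 15 O$ ($d{\left(O \right)} = \left(-3\right) 5 O = - 15 O$)
$95 \left(125 + d{\left(L \right)}\right) = 95 \left(125 - - \frac{345}{2}\right) = 95 \left(125 + \frac{345}{2}\right) = 95 \cdot \frac{595}{2} = \frac{56525}{2}$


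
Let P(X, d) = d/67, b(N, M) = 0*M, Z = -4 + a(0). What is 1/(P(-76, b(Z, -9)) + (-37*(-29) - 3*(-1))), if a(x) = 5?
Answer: 1/1076 ≈ 0.00092937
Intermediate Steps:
Z = 1 (Z = -4 + 5 = 1)
b(N, M) = 0
P(X, d) = d/67 (P(X, d) = d*(1/67) = d/67)
1/(P(-76, b(Z, -9)) + (-37*(-29) - 3*(-1))) = 1/((1/67)*0 + (-37*(-29) - 3*(-1))) = 1/(0 + (1073 + 3)) = 1/(0 + 1076) = 1/1076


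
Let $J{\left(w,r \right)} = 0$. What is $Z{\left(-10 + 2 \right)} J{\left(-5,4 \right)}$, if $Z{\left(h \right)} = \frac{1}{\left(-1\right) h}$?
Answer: $0$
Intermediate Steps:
$Z{\left(h \right)} = - \frac{1}{h}$
$Z{\left(-10 + 2 \right)} J{\left(-5,4 \right)} = - \frac{1}{-10 + 2} \cdot 0 = - \frac{1}{-8} \cdot 0 = \left(-1\right) \left(- \frac{1}{8}\right) 0 = \frac{1}{8} \cdot 0 = 0$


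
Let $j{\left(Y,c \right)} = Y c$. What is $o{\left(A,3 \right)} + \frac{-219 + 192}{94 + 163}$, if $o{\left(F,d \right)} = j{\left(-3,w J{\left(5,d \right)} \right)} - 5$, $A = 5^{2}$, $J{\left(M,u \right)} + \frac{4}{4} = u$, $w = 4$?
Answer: $- \frac{7480}{257} \approx -29.105$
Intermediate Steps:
$J{\left(M,u \right)} = -1 + u$
$A = 25$
$o{\left(F,d \right)} = 7 - 12 d$ ($o{\left(F,d \right)} = - 3 \cdot 4 \left(-1 + d\right) - 5 = - 3 \left(-4 + 4 d\right) - 5 = \left(12 - 12 d\right) - 5 = 7 - 12 d$)
$o{\left(A,3 \right)} + \frac{-219 + 192}{94 + 163} = \left(7 - 36\right) + \frac{-219 + 192}{94 + 163} = \left(7 - 36\right) - \frac{27}{257} = -29 - \frac{27}{257} = - \frac{7480}{257}$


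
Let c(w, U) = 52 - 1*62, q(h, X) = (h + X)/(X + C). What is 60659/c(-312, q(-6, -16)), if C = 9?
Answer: -60659/10 ≈ -6065.9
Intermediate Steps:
q(h, X) = (X + h)/(9 + X) (q(h, X) = (h + X)/(X + 9) = (X + h)/(9 + X))
c(w, U) = -10 (c(w, U) = 52 - 62 = -10)
60659/c(-312, q(-6, -16)) = 60659/(-10) = 60659*(-1/10) = -60659/10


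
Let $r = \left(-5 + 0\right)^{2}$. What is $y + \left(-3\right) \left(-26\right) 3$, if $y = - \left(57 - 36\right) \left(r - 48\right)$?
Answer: $717$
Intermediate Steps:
$r = 25$ ($r = \left(-5\right)^{2} = 25$)
$y = 483$ ($y = - \left(57 - 36\right) \left(25 - 48\right) = - 21 \left(25 - 48\right) = - 21 \left(-23\right) = \left(-1\right) \left(-483\right) = 483$)
$y + \left(-3\right) \left(-26\right) 3 = 483 + \left(-3\right) \left(-26\right) 3 = 483 + 78 \cdot 3 = 483 + 234 = 717$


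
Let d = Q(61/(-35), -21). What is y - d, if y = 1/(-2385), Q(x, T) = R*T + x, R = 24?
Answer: 1688674/3339 ≈ 505.74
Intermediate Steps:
Q(x, T) = x + 24*T (Q(x, T) = 24*T + x = x + 24*T)
d = -17701/35 (d = 61/(-35) + 24*(-21) = 61*(-1/35) - 504 = -61/35 - 504 = -17701/35 ≈ -505.74)
y = -1/2385 ≈ -0.00041929
y - d = -1/2385 - 1*(-17701/35) = -1/2385 + 17701/35 = 1688674/3339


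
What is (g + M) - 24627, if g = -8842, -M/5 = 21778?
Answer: -142359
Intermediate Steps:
M = -108890 (M = -5*21778 = -108890)
(g + M) - 24627 = (-8842 - 108890) - 24627 = -117732 - 24627 = -142359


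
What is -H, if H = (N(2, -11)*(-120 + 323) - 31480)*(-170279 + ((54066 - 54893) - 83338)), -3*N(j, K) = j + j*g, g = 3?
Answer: -24442908416/3 ≈ -8.1476e+9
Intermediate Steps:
N(j, K) = -4*j/3 (N(j, K) = -(j + j*3)/3 = -(j + 3*j)/3 = -4*j/3)
H = 24442908416/3 (H = ((-4/3*2)*(-120 + 323) - 31480)*(-170279 + ((54066 - 54893) - 83338)) = (-8/3*203 - 31480)*(-170279 + (-827 - 83338)) = (-1624/3 - 31480)*(-170279 - 84165) = -96064/3*(-254444) = 24442908416/3 ≈ 8.1476e+9)
-H = -1*24442908416/3 = -24442908416/3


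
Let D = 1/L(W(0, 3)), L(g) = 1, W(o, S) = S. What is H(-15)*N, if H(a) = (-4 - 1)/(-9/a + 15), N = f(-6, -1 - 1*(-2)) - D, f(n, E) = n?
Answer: 175/78 ≈ 2.2436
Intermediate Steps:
D = 1 (D = 1/1 = 1)
N = -7 (N = -6 - 1*1 = -6 - 1 = -7)
H(a) = -5/(15 - 9/a)
H(-15)*N = -5*(-15)/(-9 + 15*(-15))*(-7) = -5*(-15)/(-9 - 225)*(-7) = -5*(-15)/(-234)*(-7) = -5*(-15)*(-1/234)*(-7) = -25/78*(-7) = 175/78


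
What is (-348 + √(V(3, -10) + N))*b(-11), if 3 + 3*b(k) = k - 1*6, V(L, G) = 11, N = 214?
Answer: 2220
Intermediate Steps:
b(k) = -3 + k/3 (b(k) = -1 + (k - 1*6)/3 = -1 + (k - 6)/3 = -1 + (-6 + k)/3 = -1 + (-2 + k/3) = -3 + k/3)
(-348 + √(V(3, -10) + N))*b(-11) = (-348 + √(11 + 214))*(-3 + (⅓)*(-11)) = (-348 + √225)*(-3 - 11/3) = (-348 + 15)*(-20/3) = -333*(-20/3) = 2220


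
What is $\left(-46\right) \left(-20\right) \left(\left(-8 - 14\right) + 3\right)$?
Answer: $-17480$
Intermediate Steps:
$\left(-46\right) \left(-20\right) \left(\left(-8 - 14\right) + 3\right) = 920 \left(-22 + 3\right) = 920 \left(-19\right) = -17480$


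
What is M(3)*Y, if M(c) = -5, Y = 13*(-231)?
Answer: 15015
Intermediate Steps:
Y = -3003
M(3)*Y = -5*(-3003) = 15015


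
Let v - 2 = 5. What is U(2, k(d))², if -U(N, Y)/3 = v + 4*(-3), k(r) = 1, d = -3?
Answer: 225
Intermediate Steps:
v = 7 (v = 2 + 5 = 7)
U(N, Y) = 15 (U(N, Y) = -3*(7 + 4*(-3)) = -3*(7 - 12) = -3*(-5) = 15)
U(2, k(d))² = 15² = 225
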